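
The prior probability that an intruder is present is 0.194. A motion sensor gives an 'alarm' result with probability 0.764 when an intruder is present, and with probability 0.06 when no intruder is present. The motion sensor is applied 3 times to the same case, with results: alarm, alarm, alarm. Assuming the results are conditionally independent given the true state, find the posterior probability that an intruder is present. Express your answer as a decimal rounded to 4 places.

With H the event that an intruder is present, the joint likelihood of the observed sequence is P(data|H) = 0.764·0.764·0.764 = 0.44594 and P(data|¬H) = 0.06·0.06·0.06 = 0.00021600.
Bayes: P(H|data) = 0.194·0.44594 / (0.194·0.44594 + 0.806·0.00021600) = 0.086513/0.086687 = 0.9980.

Posterior P(H) ≈ 0.9980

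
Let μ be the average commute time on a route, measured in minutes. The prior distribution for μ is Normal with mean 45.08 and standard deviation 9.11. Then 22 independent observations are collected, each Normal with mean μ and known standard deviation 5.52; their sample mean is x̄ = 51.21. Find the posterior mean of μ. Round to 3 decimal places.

Posterior mean ≈ 51.109

Prior precision 1/τ₀² = 1/9.11² = 0.0120493; data precision n/σ² = 22/5.52² = 0.722012.
Posterior precision = 0.0120493 + 0.722012 = 0.734062.
Posterior mean = (0.0120493·45.08 + 0.722012·51.21) / 0.734062 = 51.109.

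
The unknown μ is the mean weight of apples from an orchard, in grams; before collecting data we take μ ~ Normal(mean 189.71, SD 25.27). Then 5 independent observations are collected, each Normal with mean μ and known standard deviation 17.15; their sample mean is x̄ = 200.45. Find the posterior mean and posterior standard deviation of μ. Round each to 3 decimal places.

Posterior mean ≈ 199.544; posterior SD ≈ 7.339

With known σ, the Normal prior is conjugate. Weight on the data is w = (n/σ²)/(n/σ² + 1/τ₀²) = 0.0169997/(0.0169997+0.00156599) = 0.91565.
Posterior mean = w·x̄ + (1−w)·μ₀ = 0.91565·200.45 + 0.084349·189.71 = 199.544. Posterior variance = 1/(0.0169997+0.00156599) = 53.8627, so SD = 7.339.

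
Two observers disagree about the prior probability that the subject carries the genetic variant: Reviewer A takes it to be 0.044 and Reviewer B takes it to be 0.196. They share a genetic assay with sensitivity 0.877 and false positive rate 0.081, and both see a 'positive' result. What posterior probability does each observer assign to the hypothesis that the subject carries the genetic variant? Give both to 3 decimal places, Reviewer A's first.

P('+'|H) = 0.877, P('+'|¬H) = 0.081.
Reviewer A: numerator 0.877·0.044 = 0.038588; evidence = 0.038588+0.081·0.956 = 0.11602; posterior = 0.333.
Reviewer B: numerator 0.877·0.196 = 0.17189; evidence = 0.17189+0.081·0.804 = 0.23702; posterior = 0.725.

Reviewer A: 0.333; Reviewer B: 0.725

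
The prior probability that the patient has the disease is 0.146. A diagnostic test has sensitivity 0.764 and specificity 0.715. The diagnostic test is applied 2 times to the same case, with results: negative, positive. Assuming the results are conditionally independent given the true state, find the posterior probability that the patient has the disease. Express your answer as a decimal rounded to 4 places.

Posterior P(H) ≈ 0.1314

With H the event that the patient has the disease, the joint likelihood of the observed sequence is P(data|H) = 0.236·0.764 = 0.18030 and P(data|¬H) = 0.715·0.285 = 0.20377.
Bayes: P(H|data) = 0.146·0.18030 / (0.146·0.18030 + 0.854·0.20377) = 0.026324/0.20035 = 0.1314.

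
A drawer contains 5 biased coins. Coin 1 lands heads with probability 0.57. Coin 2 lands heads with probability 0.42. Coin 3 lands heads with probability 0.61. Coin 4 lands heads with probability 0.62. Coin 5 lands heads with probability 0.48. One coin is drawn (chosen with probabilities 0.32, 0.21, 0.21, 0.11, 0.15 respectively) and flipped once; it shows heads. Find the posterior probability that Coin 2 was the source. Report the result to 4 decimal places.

P(heads|C1) = 0.57; P(heads|C2) = 0.42; P(heads|C3) = 0.61; P(heads|C4) = 0.62; P(heads|C5) = 0.48.
Prior × likelihood for each source: 0.32·0.57=0.1824, 0.21·0.42=0.08820, 0.21·0.61=0.1281, 0.11·0.62=0.06820, 0.15·0.48=0.07200. Summing gives P(heads) = 0.53890.
P(Coin 2 | heads) = 0.08820 / 0.53890 = 0.1637.

Posterior probability ≈ 0.1637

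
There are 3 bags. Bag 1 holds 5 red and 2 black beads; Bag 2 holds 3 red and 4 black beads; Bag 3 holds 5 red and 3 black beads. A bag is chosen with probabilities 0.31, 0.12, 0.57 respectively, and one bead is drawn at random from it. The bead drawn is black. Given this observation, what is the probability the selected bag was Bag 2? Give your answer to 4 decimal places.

Posterior probability ≈ 0.1849

Tabulate prior·likelihood by source: [1] prior 0.31, lik 0.2857, product 0.08857; [2] prior 0.12, lik 0.5714, product 0.06857; [3] prior 0.57, lik 0.375, product 0.2137.
Normalizing constant = 0.37089; the posterior for Bag 2 is its product over the sum, 0.06857/0.37089 = 0.1849.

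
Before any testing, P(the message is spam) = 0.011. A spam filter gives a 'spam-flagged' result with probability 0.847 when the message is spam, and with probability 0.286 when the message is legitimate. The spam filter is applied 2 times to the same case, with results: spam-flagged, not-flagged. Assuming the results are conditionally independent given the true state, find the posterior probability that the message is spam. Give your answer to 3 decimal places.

Posterior P(H) ≈ 0.007

Let H be the event that the message is spam; start with P(H) = 0.011. P('spam-flagged'|H) = 0.847, P('spam-flagged'|¬H) = 0.286.
Update on result 1 ('spam-flagged'): P(H) ← 0.847·0.0110 / (0.847·0.0110 + 0.286·0.9890) = 0.0093170/0.29217 = 0.0319.
Update on result 2 ('not-flagged'): P(H) ← 0.153·0.0319 / (0.153·0.0319 + 0.714·0.9681) = 0.0048790/0.69611 = 0.0070.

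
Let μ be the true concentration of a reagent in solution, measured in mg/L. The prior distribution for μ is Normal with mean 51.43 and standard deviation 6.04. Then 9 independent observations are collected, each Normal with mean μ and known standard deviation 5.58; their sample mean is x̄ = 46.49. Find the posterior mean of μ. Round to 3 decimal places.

With known σ, the Normal prior is conjugate. Weight on the data is w = (n/σ²)/(n/σ² + 1/τ₀²) = 0.289051/(0.289051+0.0274111) = 0.91338.
Posterior mean = w·x̄ + (1−w)·μ₀ = 0.91338·46.49 + 0.086617·51.43 = 46.918.

Posterior mean ≈ 46.918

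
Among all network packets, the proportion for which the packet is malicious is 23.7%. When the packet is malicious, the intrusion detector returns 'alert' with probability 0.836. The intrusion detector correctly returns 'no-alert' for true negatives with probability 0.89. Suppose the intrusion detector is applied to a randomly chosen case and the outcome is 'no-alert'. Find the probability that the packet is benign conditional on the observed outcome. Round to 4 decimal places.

P(¬H | E) ≈ 0.9459

Write H for 'the packet is malicious'. Prior odds H:¬H = 0.237/0.763 = 0.31062. For the 'no-alert' outcome, the likelihood ratio is 0.164/0.89 = 0.18427.
Posterior odds = 0.31062 × 0.18427 = 0.057237, so P(H|E) = 0.057237/(1+0.057237) = 0.0541. Then P(¬H|E) = 1 − 0.0541 = 0.9459.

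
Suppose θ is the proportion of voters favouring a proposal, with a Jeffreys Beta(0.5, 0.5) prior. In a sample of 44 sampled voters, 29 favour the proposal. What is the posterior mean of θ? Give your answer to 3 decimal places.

Posterior mean ≈ 0.656

Observing 29 successes and 15 failures updates Beta(0.5, 0.5) by adding the success and failure counts to the two shape parameters: α = 0.5+29 = 29.5, β = 0.5+15 = 15.5.
E[θ | data] = 29.5/(29.5+15.5) = 0.656.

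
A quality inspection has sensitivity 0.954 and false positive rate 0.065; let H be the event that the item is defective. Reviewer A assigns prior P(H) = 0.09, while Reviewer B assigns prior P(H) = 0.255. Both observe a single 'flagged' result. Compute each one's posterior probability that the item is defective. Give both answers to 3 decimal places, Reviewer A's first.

P('+'|H) = 0.954, P('+'|¬H) = 0.065.
Reviewer A: numerator 0.954·0.09 = 0.085860; evidence = 0.085860+0.065·0.91 = 0.14501; posterior = 0.592.
Reviewer B: numerator 0.954·0.255 = 0.24327; evidence = 0.24327+0.065·0.745 = 0.29169; posterior = 0.834.

Reviewer A: 0.592; Reviewer B: 0.834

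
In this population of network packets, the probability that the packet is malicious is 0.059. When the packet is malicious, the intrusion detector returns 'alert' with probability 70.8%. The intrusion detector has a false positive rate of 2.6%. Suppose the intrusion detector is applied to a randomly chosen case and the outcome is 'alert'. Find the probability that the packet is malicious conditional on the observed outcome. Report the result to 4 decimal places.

P(H | E) ≈ 0.6306

Write H for 'the packet is malicious'. Prior odds H:¬H = 0.059/0.941 = 0.062699. For the 'alert' outcome, the likelihood ratio is 0.708/0.026 = 27.231.
Posterior odds = 0.062699 × 27.231 = 1.7073, so P(H|E) = 1.7073/(1+1.7073) = 0.6306.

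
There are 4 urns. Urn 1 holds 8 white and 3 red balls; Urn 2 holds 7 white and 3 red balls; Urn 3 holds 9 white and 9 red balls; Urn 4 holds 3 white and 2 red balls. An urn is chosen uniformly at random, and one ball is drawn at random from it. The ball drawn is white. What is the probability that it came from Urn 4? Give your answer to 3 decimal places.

Posterior probability ≈ 0.237

P(white|Urn 1) = 0.7273; P(white|Urn 2) = 0.7; P(white|Urn 3) = 0.5; P(white|Urn 4) = 0.6.
Prior × likelihood for each source: 0.25·0.7273=0.1818, 0.25·0.7=0.1750, 0.25·0.5=0.1250, 0.25·0.6=0.1500. Summing gives P(white) = 0.63182.
P(Urn 4 | white) = 0.1500 / 0.63182 = 0.237.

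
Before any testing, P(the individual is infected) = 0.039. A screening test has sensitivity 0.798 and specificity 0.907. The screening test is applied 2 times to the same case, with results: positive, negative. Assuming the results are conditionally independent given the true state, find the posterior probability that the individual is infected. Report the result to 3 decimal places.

Let H be the event that the individual is infected; start with P(H) = 0.039. P('positive'|H) = 0.798, P('positive'|¬H) = 0.093.
Update on result 1 ('positive'): P(H) ← 0.798·0.0390 / (0.798·0.0390 + 0.093·0.9610) = 0.031122/0.12049 = 0.2583.
Update on result 2 ('negative'): P(H) ← 0.202·0.2583 / (0.202·0.2583 + 0.907·0.7417) = 0.052173/0.72491 = 0.0720.

Posterior P(H) ≈ 0.072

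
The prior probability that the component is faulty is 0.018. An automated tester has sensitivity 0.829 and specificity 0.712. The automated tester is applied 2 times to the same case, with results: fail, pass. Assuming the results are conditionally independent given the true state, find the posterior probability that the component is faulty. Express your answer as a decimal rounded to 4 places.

Posterior P(H) ≈ 0.0125

With H the event that the component is faulty, the joint likelihood of the observed sequence is P(data|H) = 0.829·0.171 = 0.14176 and P(data|¬H) = 0.288·0.712 = 0.20506.
Bayes: P(H|data) = 0.018·0.14176 / (0.018·0.14176 + 0.982·0.20506) = 0.0025517/0.20392 = 0.0125.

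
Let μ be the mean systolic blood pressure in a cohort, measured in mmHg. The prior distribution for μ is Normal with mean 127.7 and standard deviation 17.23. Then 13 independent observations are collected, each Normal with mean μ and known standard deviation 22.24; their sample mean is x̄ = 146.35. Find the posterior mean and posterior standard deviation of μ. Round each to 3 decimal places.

Posterior mean ≈ 144.231; posterior SD ≈ 5.807

Prior precision 1/τ₀² = 1/17.23² = 0.00336844; data precision n/σ² = 13/22.24² = 0.0262829.
Posterior precision = 0.00336844 + 0.0262829 = 0.0296514, giving posterior SD = 1/√0.0296514 = 5.807.
Posterior mean = (0.00336844·127.7 + 0.0262829·146.35) / 0.0296514 = 144.231.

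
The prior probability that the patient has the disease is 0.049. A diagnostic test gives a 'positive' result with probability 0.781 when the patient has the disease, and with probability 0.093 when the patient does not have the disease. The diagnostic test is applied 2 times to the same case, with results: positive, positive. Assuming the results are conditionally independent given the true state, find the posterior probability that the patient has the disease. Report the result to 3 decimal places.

Let H be the event that the patient has the disease; start with P(H) = 0.049. P('positive'|H) = 0.781, P('positive'|¬H) = 0.093.
Update on result 1 ('positive'): P(H) ← 0.781·0.0490 / (0.781·0.0490 + 0.093·0.9510) = 0.038269/0.12671 = 0.3020.
Update on result 2 ('positive'): P(H) ← 0.781·0.3020 / (0.781·0.3020 + 0.093·0.6980) = 0.23587/0.30079 = 0.7842.

Posterior P(H) ≈ 0.784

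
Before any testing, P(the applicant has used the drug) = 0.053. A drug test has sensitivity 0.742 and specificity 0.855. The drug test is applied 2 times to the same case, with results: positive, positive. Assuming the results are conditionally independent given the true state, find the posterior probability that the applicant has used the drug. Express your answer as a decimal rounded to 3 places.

Posterior P(H) ≈ 0.594

Let H be the event that the applicant has used the drug; start with P(H) = 0.053. P('positive'|H) = 0.742, P('positive'|¬H) = 0.145.
Update on result 1 ('positive'): P(H) ← 0.742·0.0530 / (0.742·0.0530 + 0.145·0.9470) = 0.039326/0.17664 = 0.2226.
Update on result 2 ('positive'): P(H) ← 0.742·0.2226 / (0.742·0.2226 + 0.145·0.7774) = 0.16519/0.27791 = 0.5944.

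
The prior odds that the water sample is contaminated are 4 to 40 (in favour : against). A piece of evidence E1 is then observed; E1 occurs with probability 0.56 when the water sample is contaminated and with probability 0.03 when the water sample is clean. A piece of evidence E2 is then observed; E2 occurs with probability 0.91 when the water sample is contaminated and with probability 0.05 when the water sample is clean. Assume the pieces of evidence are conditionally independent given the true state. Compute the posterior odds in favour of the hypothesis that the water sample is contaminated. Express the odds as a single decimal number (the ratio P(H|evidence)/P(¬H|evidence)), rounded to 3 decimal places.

Posterior odds ≈ 33.973

Prior odds = 4/40 = 0.10000.
Likelihood ratio for E1 = 0.56/0.03 = 18.667.
Likelihood ratio for E2 = 0.91/0.05 = 18.200.
Posterior odds = prior odds × LR₁ × LR₂ = 33.973.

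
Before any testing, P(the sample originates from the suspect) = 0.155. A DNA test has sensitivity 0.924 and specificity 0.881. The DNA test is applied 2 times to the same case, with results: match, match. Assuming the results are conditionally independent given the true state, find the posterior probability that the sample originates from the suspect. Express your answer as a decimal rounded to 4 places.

Posterior P(H) ≈ 0.9171

With H the event that the sample originates from the suspect, the joint likelihood of the observed sequence is P(data|H) = 0.924·0.924 = 0.85378 and P(data|¬H) = 0.119·0.119 = 0.014161.
Bayes: P(H|data) = 0.155·0.85378 / (0.155·0.85378 + 0.845·0.014161) = 0.13234/0.14430 = 0.9171.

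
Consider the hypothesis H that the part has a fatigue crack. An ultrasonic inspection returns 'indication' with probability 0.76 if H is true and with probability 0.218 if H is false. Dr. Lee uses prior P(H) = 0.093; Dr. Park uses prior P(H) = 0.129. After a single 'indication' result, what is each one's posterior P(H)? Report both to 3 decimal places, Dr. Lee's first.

The likelihood ratio for an 'indication' result is 0.76/0.218 = 3.4862.
Dr. Lee: prior odds 0.093/0.907 = 0.10254; posterior odds 0.35746; posterior probability 0.263.
Dr. Park: prior odds 0.129/0.871 = 0.14811; posterior odds 0.51633; posterior probability 0.341.

Dr. Lee: 0.263; Dr. Park: 0.341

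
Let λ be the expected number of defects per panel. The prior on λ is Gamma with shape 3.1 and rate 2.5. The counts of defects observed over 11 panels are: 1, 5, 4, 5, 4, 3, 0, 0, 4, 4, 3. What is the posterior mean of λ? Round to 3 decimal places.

Posterior mean ≈ 2.674

The Poisson likelihood adds the total count to the shape and the number of exposure periods to the rate. Here ∑xᵢ = 33 and n = 11, so shape 3.1→36.1 and rate 2.5→13.5.
Posterior mean = shape/rate = 36.1/13.5 = 2.674.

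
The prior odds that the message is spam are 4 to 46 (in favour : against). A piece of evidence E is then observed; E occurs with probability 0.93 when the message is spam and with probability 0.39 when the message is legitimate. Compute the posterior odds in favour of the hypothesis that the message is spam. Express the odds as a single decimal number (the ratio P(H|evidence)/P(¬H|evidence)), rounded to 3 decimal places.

Posterior odds ≈ 0.207

Prior odds = 4/46 = 0.086957. In log-odds, ln(0.086957) = -2.4423.
Add log likelihood ratio: ln(2.3846) = 0.86904.
Posterior log-odds = -1.5733, so posterior odds = exp(-1.5733) = 0.20736.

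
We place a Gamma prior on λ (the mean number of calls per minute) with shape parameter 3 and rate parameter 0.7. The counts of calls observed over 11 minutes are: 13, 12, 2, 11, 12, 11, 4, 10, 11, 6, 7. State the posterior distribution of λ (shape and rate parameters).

Posterior: Gamma(shape=102, rate=11.7)

Total count ∑xᵢ = 99 over n = 11 minutes.
Gamma is conjugate to the Poisson likelihood: posterior is Gamma(shape = 3+99 = 102, rate = 0.7+11 = 11.7).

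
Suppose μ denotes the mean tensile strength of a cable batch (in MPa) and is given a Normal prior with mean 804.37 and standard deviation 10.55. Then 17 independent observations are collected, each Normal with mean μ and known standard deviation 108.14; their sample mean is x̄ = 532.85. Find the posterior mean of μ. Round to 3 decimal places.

Posterior mean ≈ 766.556

With known σ, the Normal prior is conjugate. Weight on the data is w = (n/σ²)/(n/σ² + 1/τ₀²) = 0.00145370/(0.00145370+0.00898452) = 0.13927.
Posterior mean = w·x̄ + (1−w)·μ₀ = 0.13927·532.85 + 0.86073·804.37 = 766.556.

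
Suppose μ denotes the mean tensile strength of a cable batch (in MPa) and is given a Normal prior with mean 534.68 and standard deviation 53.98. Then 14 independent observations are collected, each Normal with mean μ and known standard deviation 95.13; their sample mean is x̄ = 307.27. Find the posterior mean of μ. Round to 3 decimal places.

Posterior mean ≈ 348.559

With known σ, the Normal prior is conjugate. Weight on the data is w = (n/σ²)/(n/σ² + 1/τ₀²) = 0.00154701/(0.00154701+0.00034319) = 0.81844.
Posterior mean = w·x̄ + (1−w)·μ₀ = 0.81844·307.27 + 0.18156·534.68 = 348.559.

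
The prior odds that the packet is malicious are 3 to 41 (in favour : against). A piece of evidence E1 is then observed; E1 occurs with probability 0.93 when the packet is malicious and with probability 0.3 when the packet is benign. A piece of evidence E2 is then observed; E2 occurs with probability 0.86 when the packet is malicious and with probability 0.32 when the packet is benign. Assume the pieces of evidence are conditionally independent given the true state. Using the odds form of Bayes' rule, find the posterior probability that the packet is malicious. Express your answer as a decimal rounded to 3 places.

Posterior probability ≈ 0.379

Prior odds = 3/41 = 0.073171. In log-odds, ln(0.073171) = -2.6150.
Add log likelihood ratios: ln(3.1000) + ln(2.6875) = 2.1200.
Posterior log-odds = -0.49495, so posterior odds = exp(-0.49495) = 0.60960. Converting, P(H|E) = 0.60960/1.6096 = 0.379.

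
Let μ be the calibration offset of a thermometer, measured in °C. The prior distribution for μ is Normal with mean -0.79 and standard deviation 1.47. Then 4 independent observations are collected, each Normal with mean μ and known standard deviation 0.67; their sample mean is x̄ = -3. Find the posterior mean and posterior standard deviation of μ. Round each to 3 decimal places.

With known σ, the Normal prior is conjugate. Weight on the data is w = (n/σ²)/(n/σ² + 1/τ₀²) = 8.91067/(8.91067+0.462770) = 0.95063.
Posterior mean = w·x̄ + (1−w)·μ₀ = 0.95063·-3 + 0.049370·-0.79 = -2.891. Posterior variance = 1/(8.91067+0.462770) = 0.106684, so SD = 0.327.

Posterior mean ≈ -2.891; posterior SD ≈ 0.327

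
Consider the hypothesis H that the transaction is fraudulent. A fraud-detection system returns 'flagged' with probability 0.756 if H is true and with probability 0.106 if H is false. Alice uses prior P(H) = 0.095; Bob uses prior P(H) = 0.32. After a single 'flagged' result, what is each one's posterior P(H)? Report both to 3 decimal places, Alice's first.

P('+'|H) = 0.756, P('+'|¬H) = 0.106.
Alice: numerator 0.756·0.095 = 0.071820; evidence = 0.071820+0.106·0.905 = 0.16775; posterior = 0.428.
Bob: numerator 0.756·0.32 = 0.24192; evidence = 0.24192+0.106·0.68 = 0.31400; posterior = 0.770.

Alice: 0.428; Bob: 0.770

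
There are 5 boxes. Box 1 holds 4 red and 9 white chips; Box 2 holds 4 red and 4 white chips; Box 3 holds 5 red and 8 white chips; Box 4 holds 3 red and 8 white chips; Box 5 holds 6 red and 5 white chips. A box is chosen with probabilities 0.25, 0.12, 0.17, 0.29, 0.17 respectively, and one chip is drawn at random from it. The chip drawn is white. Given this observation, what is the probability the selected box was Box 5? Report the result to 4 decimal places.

Tabulate prior·likelihood by source: [1] prior 0.25, lik 0.6923, product 0.1731; [2] prior 0.12, lik 0.5, product 0.06000; [3] prior 0.17, lik 0.6154, product 0.1046; [4] prior 0.29, lik 0.7273, product 0.2109; [5] prior 0.17, lik 0.4545, product 0.07727.
Normalizing constant = 0.62587; the posterior for Box 5 is its product over the sum, 0.07727/0.62587 = 0.1235.

Posterior probability ≈ 0.1235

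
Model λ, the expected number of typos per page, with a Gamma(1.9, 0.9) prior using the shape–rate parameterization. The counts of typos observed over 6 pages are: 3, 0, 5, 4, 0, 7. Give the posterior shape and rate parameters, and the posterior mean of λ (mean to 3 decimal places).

Total count ∑xᵢ = 19 over n = 6 pages.
Gamma is conjugate to the Poisson likelihood: posterior is Gamma(shape = 1.9+19 = 20.9, rate = 0.9+6 = 6.9).
E[λ | data] = 20.9/6.9 = 3.029.

Posterior: Gamma(shape=20.9, rate=6.9); mean ≈ 3.029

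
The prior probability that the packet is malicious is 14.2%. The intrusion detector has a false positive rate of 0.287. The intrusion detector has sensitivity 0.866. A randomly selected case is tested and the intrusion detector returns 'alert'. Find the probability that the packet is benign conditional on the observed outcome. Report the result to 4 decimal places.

Let H be the event that the packet is malicious. P(H) = 0.142, so P(¬H) = 0.858. With E the 'alert' result, P(E|H) = 0.866 and P(E|¬H) = 0.287.
P(E) = 0.866·0.142 + 0.287·0.858 = 0.12297 + 0.24625 = 0.36922.
By Bayes' theorem, P(H|E) = 0.12297 / 0.36922 = 0.3331. Hence P(¬H|E) = 1 − 0.3331 = 0.6669.

P(¬H | E) ≈ 0.6669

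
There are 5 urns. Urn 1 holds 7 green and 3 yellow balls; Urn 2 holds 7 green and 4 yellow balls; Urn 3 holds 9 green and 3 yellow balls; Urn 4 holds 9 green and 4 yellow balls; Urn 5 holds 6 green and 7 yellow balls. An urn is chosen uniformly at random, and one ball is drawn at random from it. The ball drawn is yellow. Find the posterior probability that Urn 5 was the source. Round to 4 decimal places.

Tabulate prior·likelihood by source: [1] prior 0.2, lik 0.3, product 0.06000; [2] prior 0.2, lik 0.3636, product 0.07273; [3] prior 0.2, lik 0.25, product 0.05000; [4] prior 0.2, lik 0.3077, product 0.06154; [5] prior 0.2, lik 0.5385, product 0.1077.
Normalizing constant = 0.35196; the posterior for Urn 5 is its product over the sum, 0.1077/0.35196 = 0.3060.

Posterior probability ≈ 0.3060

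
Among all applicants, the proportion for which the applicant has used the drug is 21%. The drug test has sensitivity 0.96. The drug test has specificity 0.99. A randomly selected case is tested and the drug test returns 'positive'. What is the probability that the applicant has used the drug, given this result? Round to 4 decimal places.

Let H be the event that the applicant has used the drug. P(H) = 0.21, so P(¬H) = 0.79. With E the 'positive' result, P(E|H) = 0.96 and P(E|¬H) = 0.01.
P(E) = 0.96·0.21 + 0.01·0.79 = 0.20160 + 0.0079000 = 0.20950.
By Bayes' theorem, P(H|E) = 0.20160 / 0.20950 = 0.9623.

P(H | E) ≈ 0.9623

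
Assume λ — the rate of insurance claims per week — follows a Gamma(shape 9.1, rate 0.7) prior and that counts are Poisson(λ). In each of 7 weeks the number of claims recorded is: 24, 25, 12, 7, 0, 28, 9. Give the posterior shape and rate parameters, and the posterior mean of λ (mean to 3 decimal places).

Posterior: Gamma(shape=114.1, rate=7.7); mean ≈ 14.818

Total count ∑xᵢ = 105 over n = 7 weeks.
Gamma is conjugate to the Poisson likelihood: posterior is Gamma(shape = 9.1+105 = 114.1, rate = 0.7+7 = 7.7).
Posterior mean = shape/rate = 114.1/7.7 = 14.818.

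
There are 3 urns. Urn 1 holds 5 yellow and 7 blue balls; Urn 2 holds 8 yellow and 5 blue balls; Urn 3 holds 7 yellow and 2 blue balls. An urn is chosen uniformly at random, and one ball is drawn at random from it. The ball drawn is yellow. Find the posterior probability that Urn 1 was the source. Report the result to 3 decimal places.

Tabulate prior·likelihood by source: [1] prior 0.333333, lik 0.4167, product 0.1389; [2] prior 0.333333, lik 0.6154, product 0.2051; [3] prior 0.333333, lik 0.7778, product 0.2593.
Normalizing constant = 0.60328; the posterior for Urn 1 is its product over the sum, 0.1389/0.60328 = 0.230.

Posterior probability ≈ 0.230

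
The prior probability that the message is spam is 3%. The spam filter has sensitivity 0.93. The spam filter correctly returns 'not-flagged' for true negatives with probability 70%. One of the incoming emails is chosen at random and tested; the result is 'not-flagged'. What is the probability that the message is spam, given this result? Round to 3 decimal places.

P(H | E) ≈ 0.003

Let H be the event that the message is spam. P(H) = 0.03, so P(¬H) = 0.97. With E the 'not-flagged' result, P(E|H) = 0.07 and P(E|¬H) = 0.7.
P(E) = 0.07·0.03 + 0.7·0.97 = 0.0021000 + 0.67900 = 0.68110.
By Bayes' theorem, P(H|E) = 0.0021000 / 0.68110 = 0.003.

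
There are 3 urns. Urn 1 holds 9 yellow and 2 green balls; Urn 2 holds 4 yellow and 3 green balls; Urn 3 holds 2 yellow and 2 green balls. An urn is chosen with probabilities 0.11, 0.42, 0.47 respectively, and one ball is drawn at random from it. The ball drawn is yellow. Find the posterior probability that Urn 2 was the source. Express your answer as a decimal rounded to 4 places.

Posterior probability ≈ 0.4248

Tabulate prior·likelihood by source: [1] prior 0.11, lik 0.8182, product 0.09000; [2] prior 0.42, lik 0.5714, product 0.2400; [3] prior 0.47, lik 0.5, product 0.2350.
Normalizing constant = 0.56500; the posterior for Urn 2 is its product over the sum, 0.2400/0.56500 = 0.4248.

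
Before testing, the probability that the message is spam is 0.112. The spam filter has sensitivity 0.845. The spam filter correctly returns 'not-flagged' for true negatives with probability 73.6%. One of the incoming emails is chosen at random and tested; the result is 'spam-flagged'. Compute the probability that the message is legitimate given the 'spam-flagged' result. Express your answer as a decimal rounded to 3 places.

Write H for 'the message is spam'. Prior odds H:¬H = 0.112/0.888 = 0.12613. For the 'spam-flagged' outcome, the likelihood ratio is 0.845/0.264 = 3.2008.
Posterior odds = 0.12613 × 3.2008 = 0.40370, so P(H|E) = 0.40370/(1+0.40370) = 0.288. Then P(¬H|E) = 1 − 0.288 = 0.712.

P(¬H | E) ≈ 0.712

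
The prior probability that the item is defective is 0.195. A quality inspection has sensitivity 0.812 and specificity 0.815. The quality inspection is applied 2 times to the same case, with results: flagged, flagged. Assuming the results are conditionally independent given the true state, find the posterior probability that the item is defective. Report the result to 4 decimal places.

Posterior P(H) ≈ 0.8235

With H the event that the item is defective, the joint likelihood of the observed sequence is P(data|H) = 0.812·0.812 = 0.65934 and P(data|¬H) = 0.185·0.185 = 0.034225.
Bayes: P(H|data) = 0.195·0.65934 / (0.195·0.65934 + 0.805·0.034225) = 0.12857/0.15612 = 0.8235.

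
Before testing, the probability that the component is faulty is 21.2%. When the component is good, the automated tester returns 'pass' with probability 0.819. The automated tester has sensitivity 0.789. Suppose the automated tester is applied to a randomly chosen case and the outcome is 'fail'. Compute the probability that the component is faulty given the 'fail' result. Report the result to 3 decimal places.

Write H for 'the component is faulty'. Prior odds H:¬H = 0.212/0.788 = 0.26904. For the 'fail' outcome, the likelihood ratio is 0.789/0.181 = 4.3591.
Posterior odds = 0.26904 × 4.3591 = 1.1728, so P(H|E) = 1.1728/(1+1.1728) = 0.540.

P(H | E) ≈ 0.540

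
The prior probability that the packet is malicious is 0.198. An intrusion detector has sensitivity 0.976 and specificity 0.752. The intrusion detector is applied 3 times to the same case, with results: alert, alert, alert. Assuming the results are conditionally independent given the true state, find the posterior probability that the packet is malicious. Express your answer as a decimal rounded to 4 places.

With H the event that the packet is malicious, the joint likelihood of the observed sequence is P(data|H) = 0.976·0.976·0.976 = 0.92971 and P(data|¬H) = 0.248·0.248·0.248 = 0.015253.
Bayes: P(H|data) = 0.198·0.92971 / (0.198·0.92971 + 0.802·0.015253) = 0.18408/0.19632 = 0.9377.

Posterior P(H) ≈ 0.9377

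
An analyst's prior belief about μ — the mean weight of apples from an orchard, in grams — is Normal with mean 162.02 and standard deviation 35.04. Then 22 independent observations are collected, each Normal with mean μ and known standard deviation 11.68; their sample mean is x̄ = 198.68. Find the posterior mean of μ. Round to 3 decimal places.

Posterior mean ≈ 198.496

With known σ, the Normal prior is conjugate. Weight on the data is w = (n/σ²)/(n/σ² + 1/τ₀²) = 0.161264/(0.161264+0.00081446) = 0.99497.
Posterior mean = w·x̄ + (1−w)·μ₀ = 0.99497·198.68 + 0.0050251·162.02 = 198.496.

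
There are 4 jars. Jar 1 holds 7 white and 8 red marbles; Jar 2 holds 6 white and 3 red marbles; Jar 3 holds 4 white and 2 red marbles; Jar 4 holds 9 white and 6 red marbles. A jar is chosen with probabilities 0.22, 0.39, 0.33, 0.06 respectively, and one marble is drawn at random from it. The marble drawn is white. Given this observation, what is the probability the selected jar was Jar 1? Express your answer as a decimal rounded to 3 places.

P(white|Jar 1) = 0.4667; P(white|Jar 2) = 0.6667; P(white|Jar 3) = 0.6667; P(white|Jar 4) = 0.6.
Prior × likelihood for each source: 0.22·0.4667=0.1027, 0.39·0.6667=0.2600, 0.33·0.6667=0.2200, 0.06·0.6=0.03600. Summing gives P(white) = 0.61867.
P(Jar 1 | white) = 0.1027 / 0.61867 = 0.166.

Posterior probability ≈ 0.166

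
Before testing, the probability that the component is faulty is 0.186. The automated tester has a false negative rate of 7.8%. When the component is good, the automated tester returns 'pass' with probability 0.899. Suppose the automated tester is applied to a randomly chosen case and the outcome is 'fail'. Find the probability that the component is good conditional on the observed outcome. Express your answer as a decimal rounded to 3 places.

P(¬H | E) ≈ 0.324

Write H for 'the component is faulty'. Prior odds H:¬H = 0.186/0.814 = 0.22850. For the 'fail' outcome, the likelihood ratio is 0.922/0.101 = 9.1287.
Posterior odds = 0.22850 × 9.1287 = 2.0859, so P(H|E) = 2.0859/(1+2.0859) = 0.676. Then P(¬H|E) = 1 − 0.676 = 0.324.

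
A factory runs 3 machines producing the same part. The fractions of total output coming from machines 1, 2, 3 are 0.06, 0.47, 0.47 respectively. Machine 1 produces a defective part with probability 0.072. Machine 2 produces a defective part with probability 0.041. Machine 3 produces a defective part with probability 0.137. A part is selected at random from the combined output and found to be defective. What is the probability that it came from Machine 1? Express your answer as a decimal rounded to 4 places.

Posterior probability ≈ 0.0491

P(defective|M1) = 0.072; P(defective|M2) = 0.041; P(defective|M3) = 0.137.
Prior × likelihood for each source: 0.06·0.072=0.004320, 0.47·0.041=0.01927, 0.47·0.137=0.06439. Summing gives P(defective) = 0.087980.
P(Machine 1 | defective) = 0.004320 / 0.087980 = 0.0491.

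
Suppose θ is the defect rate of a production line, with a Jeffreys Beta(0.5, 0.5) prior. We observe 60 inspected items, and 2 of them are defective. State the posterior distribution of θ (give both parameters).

The binomial likelihood is conjugate to the Beta prior: with 2 successes and 58 failures, the posterior is Beta(0.5+2, 0.5+58) = Beta(2.5, 58.5).

Posterior: Beta(2.5, 58.5)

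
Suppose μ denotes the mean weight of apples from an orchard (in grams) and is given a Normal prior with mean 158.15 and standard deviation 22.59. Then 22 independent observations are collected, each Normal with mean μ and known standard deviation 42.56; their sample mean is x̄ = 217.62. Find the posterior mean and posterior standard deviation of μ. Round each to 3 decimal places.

Posterior mean ≈ 209.358; posterior SD ≈ 8.420

Prior precision 1/τ₀² = 1/22.59² = 0.00195960; data precision n/σ² = 22/42.56² = 0.0121456.
Posterior precision = 0.00195960 + 0.0121456 = 0.0141052, giving posterior SD = 1/√0.0141052 = 8.420.
Posterior mean = (0.00195960·158.15 + 0.0121456·217.62) / 0.0141052 = 209.358.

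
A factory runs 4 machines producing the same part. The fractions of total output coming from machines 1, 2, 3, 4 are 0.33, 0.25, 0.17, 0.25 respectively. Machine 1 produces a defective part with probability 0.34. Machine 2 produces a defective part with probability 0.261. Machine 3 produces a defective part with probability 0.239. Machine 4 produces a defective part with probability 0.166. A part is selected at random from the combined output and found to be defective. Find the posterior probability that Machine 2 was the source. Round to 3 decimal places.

P(defective|M1) = 0.34; P(defective|M2) = 0.261; P(defective|M3) = 0.239; P(defective|M4) = 0.166.
Prior × likelihood for each source: 0.33·0.34=0.1122, 0.25·0.261=0.06525, 0.17·0.239=0.04063, 0.25·0.166=0.04150. Summing gives P(defective) = 0.25958.
P(Machine 2 | defective) = 0.06525 / 0.25958 = 0.251.

Posterior probability ≈ 0.251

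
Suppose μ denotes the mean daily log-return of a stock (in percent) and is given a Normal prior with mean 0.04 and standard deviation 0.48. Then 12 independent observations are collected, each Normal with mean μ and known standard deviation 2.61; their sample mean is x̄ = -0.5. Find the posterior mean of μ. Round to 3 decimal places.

Posterior mean ≈ -0.116

Prior precision 1/τ₀² = 1/0.48² = 4.34028; data precision n/σ² = 12/2.61² = 1.76157.
Posterior precision = 4.34028 + 1.76157 = 6.10185.
Posterior mean = (4.34028·0.04 + 1.76157·-0.5) / 6.10185 = -0.116.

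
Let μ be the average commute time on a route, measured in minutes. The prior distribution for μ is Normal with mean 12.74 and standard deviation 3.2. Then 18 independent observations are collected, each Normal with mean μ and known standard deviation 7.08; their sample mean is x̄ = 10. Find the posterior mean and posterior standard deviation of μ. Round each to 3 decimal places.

With known σ, the Normal prior is conjugate. Weight on the data is w = (n/σ²)/(n/σ² + 1/τ₀²) = 0.359092/(0.359092+0.0976562) = 0.78619.
Posterior mean = w·x̄ + (1−w)·μ₀ = 0.78619·10 + 0.21381·12.74 = 10.586. Posterior variance = 1/(0.359092+0.0976562) = 2.18939, so SD = 1.480.

Posterior mean ≈ 10.586; posterior SD ≈ 1.480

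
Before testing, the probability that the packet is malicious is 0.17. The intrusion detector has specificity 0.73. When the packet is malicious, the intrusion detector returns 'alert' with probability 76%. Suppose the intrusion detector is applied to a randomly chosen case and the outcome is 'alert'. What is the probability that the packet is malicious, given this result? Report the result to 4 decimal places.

Write H for 'the packet is malicious'. Prior odds H:¬H = 0.17/0.83 = 0.20482. For the 'alert' outcome, the likelihood ratio is 0.76/0.27 = 2.8148.
Posterior odds = 0.20482 × 2.8148 = 0.57653, so P(H|E) = 0.57653/(1+0.57653) = 0.3657.

P(H | E) ≈ 0.3657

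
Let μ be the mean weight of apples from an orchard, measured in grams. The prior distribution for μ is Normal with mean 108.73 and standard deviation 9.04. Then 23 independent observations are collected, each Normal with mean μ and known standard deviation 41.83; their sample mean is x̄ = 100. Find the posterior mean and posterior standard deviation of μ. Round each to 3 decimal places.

Posterior mean ≈ 104.209; posterior SD ≈ 6.277

With known σ, the Normal prior is conjugate. Weight on the data is w = (n/σ²)/(n/σ² + 1/τ₀²) = 0.0131447/(0.0131447+0.0122367) = 0.51789.
Posterior mean = w·x̄ + (1−w)·μ₀ = 0.51789·100 + 0.48211·108.73 = 104.209. Posterior variance = 1/(0.0131447+0.0122367) = 39.3989, so SD = 6.277.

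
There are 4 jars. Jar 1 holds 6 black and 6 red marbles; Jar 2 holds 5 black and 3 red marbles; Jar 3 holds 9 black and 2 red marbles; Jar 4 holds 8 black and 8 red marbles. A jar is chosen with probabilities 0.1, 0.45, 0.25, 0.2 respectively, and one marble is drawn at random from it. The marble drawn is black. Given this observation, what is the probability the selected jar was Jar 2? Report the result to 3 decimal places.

P(black|Jar 1) = 0.5; P(black|Jar 2) = 0.625; P(black|Jar 3) = 0.8182; P(black|Jar 4) = 0.5.
Prior × likelihood for each source: 0.1·0.5=0.05000, 0.45·0.625=0.2812, 0.25·0.8182=0.2045, 0.2·0.5=0.1000. Summing gives P(black) = 0.63580.
P(Jar 2 | black) = 0.2812 / 0.63580 = 0.442.

Posterior probability ≈ 0.442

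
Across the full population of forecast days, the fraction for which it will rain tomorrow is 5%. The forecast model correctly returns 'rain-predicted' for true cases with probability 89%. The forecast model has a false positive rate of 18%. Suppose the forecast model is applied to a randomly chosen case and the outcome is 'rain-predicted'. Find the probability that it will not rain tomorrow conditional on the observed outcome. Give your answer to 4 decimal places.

Write H for 'it will rain tomorrow'. Prior odds H:¬H = 0.05/0.95 = 0.052632. For the 'rain-predicted' outcome, the likelihood ratio is 0.89/0.18 = 4.9444.
Posterior odds = 0.052632 × 4.9444 = 0.26023, so P(H|E) = 0.26023/(1+0.26023) = 0.2065. Then P(¬H|E) = 1 − 0.2065 = 0.7935.

P(¬H | E) ≈ 0.7935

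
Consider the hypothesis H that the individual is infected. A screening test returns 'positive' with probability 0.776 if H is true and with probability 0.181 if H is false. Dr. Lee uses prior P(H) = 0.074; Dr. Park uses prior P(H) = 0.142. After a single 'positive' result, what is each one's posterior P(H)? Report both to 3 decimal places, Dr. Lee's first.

Dr. Lee: 0.255; Dr. Park: 0.415

The likelihood ratio for a 'positive' result is 0.776/0.181 = 4.2873.
Dr. Lee: prior odds 0.074/0.926 = 0.079914; posterior odds 0.34261; posterior probability 0.255.
Dr. Park: prior odds 0.142/0.858 = 0.16550; posterior odds 0.70955; posterior probability 0.415.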